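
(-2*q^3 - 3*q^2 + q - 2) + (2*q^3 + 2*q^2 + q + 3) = -q^2 + 2*q + 1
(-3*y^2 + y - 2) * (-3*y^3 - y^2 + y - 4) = 9*y^5 + 2*y^3 + 15*y^2 - 6*y + 8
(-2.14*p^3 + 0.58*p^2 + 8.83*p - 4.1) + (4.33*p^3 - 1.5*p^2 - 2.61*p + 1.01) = 2.19*p^3 - 0.92*p^2 + 6.22*p - 3.09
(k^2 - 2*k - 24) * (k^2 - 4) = k^4 - 2*k^3 - 28*k^2 + 8*k + 96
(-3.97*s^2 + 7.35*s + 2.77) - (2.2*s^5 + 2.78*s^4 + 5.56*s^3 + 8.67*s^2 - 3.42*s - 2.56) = -2.2*s^5 - 2.78*s^4 - 5.56*s^3 - 12.64*s^2 + 10.77*s + 5.33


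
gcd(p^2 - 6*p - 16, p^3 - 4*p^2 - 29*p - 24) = p - 8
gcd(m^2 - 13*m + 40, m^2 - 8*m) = m - 8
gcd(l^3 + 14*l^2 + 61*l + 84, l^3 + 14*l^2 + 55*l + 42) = l + 7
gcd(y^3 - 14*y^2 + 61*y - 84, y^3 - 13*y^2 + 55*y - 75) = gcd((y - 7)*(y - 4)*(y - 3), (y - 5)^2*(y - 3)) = y - 3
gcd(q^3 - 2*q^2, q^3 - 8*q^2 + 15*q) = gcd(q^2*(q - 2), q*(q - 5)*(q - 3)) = q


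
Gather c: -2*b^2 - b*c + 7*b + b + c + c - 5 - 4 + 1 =-2*b^2 + 8*b + c*(2 - b) - 8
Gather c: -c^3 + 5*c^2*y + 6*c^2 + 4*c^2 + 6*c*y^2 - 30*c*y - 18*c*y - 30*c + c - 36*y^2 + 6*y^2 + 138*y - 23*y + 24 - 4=-c^3 + c^2*(5*y + 10) + c*(6*y^2 - 48*y - 29) - 30*y^2 + 115*y + 20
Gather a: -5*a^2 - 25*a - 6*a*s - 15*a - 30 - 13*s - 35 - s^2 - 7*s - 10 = -5*a^2 + a*(-6*s - 40) - s^2 - 20*s - 75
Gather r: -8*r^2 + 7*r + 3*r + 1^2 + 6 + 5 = -8*r^2 + 10*r + 12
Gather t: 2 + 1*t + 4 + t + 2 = 2*t + 8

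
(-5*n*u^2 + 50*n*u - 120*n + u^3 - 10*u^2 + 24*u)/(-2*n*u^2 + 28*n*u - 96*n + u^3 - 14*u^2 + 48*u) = (-5*n*u + 20*n + u^2 - 4*u)/(-2*n*u + 16*n + u^2 - 8*u)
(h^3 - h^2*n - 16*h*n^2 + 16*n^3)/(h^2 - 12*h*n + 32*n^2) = (h^2 + 3*h*n - 4*n^2)/(h - 8*n)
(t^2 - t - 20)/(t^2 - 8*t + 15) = (t + 4)/(t - 3)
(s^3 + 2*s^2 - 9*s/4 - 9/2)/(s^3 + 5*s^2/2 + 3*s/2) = (s^2 + s/2 - 3)/(s*(s + 1))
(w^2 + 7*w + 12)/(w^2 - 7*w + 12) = (w^2 + 7*w + 12)/(w^2 - 7*w + 12)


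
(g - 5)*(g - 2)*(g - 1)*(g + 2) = g^4 - 6*g^3 + g^2 + 24*g - 20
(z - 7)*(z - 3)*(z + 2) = z^3 - 8*z^2 + z + 42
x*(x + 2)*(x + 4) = x^3 + 6*x^2 + 8*x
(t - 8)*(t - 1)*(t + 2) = t^3 - 7*t^2 - 10*t + 16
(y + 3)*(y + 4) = y^2 + 7*y + 12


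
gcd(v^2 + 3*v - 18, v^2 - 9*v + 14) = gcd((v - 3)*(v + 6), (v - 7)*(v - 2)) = 1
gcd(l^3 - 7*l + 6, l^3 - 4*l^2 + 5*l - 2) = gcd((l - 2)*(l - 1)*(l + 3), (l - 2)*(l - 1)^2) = l^2 - 3*l + 2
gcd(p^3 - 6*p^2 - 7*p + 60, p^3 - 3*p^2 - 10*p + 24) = p^2 - p - 12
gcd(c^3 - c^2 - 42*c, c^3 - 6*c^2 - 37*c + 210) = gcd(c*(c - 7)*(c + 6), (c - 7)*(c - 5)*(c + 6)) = c^2 - c - 42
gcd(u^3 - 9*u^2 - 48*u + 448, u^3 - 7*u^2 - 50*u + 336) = u^2 - u - 56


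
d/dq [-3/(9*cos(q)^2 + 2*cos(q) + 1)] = -6*(9*cos(q) + 1)*sin(q)/(9*cos(q)^2 + 2*cos(q) + 1)^2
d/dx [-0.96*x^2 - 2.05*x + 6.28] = -1.92*x - 2.05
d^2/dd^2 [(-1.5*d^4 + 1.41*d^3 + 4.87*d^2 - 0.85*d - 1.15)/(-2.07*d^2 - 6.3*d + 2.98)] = (12.8547*d^6 + 117.369*d^5 + 301.6926*d^4 - 445.593582*d^3 + 167.994558*d^2 + 46.3145760000001*d + 50.895484)/(8.869743*d^6 + 80.98461*d^5 + 208.167894*d^4 + 16.87392*d^3 - 299.681316*d^2 + 167.83956*d - 26.463592)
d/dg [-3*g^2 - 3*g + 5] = -6*g - 3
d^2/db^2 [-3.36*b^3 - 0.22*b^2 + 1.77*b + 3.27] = -20.16*b - 0.44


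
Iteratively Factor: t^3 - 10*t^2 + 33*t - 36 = (t - 3)*(t^2 - 7*t + 12) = (t - 4)*(t - 3)*(t - 3)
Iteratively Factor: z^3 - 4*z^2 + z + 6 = (z - 2)*(z^2 - 2*z - 3) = (z - 2)*(z + 1)*(z - 3)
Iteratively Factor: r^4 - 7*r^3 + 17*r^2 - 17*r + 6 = (r - 1)*(r^3 - 6*r^2 + 11*r - 6) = (r - 1)^2*(r^2 - 5*r + 6) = (r - 3)*(r - 1)^2*(r - 2)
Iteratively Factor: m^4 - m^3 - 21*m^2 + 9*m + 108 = (m - 4)*(m^3 + 3*m^2 - 9*m - 27) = (m - 4)*(m + 3)*(m^2 - 9) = (m - 4)*(m - 3)*(m + 3)*(m + 3)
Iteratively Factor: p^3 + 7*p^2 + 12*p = (p + 4)*(p^2 + 3*p) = (p + 3)*(p + 4)*(p)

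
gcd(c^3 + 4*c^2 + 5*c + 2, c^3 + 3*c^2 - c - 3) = c + 1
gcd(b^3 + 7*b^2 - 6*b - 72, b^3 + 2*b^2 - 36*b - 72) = b + 6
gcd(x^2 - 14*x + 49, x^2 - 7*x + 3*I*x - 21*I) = x - 7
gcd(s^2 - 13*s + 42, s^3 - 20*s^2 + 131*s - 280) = s - 7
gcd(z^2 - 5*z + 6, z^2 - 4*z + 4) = z - 2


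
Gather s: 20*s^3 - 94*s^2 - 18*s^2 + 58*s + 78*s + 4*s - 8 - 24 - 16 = 20*s^3 - 112*s^2 + 140*s - 48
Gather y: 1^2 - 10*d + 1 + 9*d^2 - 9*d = 9*d^2 - 19*d + 2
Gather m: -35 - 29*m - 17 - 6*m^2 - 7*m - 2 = -6*m^2 - 36*m - 54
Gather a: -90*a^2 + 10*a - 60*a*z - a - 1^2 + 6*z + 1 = -90*a^2 + a*(9 - 60*z) + 6*z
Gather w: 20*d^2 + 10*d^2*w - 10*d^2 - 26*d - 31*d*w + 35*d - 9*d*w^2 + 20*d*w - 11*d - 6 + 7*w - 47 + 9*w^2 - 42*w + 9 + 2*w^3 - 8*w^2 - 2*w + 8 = 10*d^2 - 2*d + 2*w^3 + w^2*(1 - 9*d) + w*(10*d^2 - 11*d - 37) - 36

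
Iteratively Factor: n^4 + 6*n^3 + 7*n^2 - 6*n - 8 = (n + 1)*(n^3 + 5*n^2 + 2*n - 8) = (n + 1)*(n + 4)*(n^2 + n - 2) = (n - 1)*(n + 1)*(n + 4)*(n + 2)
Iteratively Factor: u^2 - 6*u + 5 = (u - 5)*(u - 1)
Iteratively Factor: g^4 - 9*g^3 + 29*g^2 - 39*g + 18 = (g - 3)*(g^3 - 6*g^2 + 11*g - 6) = (g - 3)*(g - 1)*(g^2 - 5*g + 6) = (g - 3)^2*(g - 1)*(g - 2)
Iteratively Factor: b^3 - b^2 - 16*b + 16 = (b - 4)*(b^2 + 3*b - 4) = (b - 4)*(b - 1)*(b + 4)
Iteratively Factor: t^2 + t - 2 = (t + 2)*(t - 1)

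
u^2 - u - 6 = (u - 3)*(u + 2)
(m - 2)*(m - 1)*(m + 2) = m^3 - m^2 - 4*m + 4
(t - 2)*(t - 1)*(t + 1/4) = t^3 - 11*t^2/4 + 5*t/4 + 1/2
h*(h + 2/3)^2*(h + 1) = h^4 + 7*h^3/3 + 16*h^2/9 + 4*h/9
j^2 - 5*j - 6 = (j - 6)*(j + 1)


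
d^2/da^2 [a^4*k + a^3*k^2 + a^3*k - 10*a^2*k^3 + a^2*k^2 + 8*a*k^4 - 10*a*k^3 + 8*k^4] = 2*k*(6*a^2 + 3*a*k + 3*a - 10*k^2 + k)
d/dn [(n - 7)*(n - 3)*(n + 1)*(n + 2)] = 4*n^3 - 21*n^2 - 14*n + 43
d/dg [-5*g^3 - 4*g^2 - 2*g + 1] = -15*g^2 - 8*g - 2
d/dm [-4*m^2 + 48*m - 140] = 48 - 8*m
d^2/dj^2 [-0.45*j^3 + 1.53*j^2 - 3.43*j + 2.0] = 3.06 - 2.7*j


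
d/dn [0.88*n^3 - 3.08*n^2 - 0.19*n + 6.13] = 2.64*n^2 - 6.16*n - 0.19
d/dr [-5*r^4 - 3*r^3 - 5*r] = -20*r^3 - 9*r^2 - 5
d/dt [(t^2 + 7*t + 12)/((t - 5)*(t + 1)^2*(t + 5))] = (-2*t^4 - 21*t^3 - 55*t^2 + 101*t + 425)/(t^7 + 3*t^6 - 47*t^5 - 149*t^4 + 475*t^3 + 1825*t^2 + 1875*t + 625)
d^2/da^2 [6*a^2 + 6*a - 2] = 12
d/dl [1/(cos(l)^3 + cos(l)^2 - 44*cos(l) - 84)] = (3*cos(l)^2 + 2*cos(l) - 44)*sin(l)/(cos(l)^3 + cos(l)^2 - 44*cos(l) - 84)^2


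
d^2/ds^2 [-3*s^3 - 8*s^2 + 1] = -18*s - 16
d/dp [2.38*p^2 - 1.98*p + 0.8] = 4.76*p - 1.98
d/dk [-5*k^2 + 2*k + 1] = 2 - 10*k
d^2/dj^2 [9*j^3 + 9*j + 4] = 54*j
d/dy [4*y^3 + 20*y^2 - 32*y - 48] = 12*y^2 + 40*y - 32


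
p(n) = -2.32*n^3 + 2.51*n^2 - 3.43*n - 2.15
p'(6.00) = -223.87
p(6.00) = -433.49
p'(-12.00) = -1065.91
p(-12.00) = 4409.41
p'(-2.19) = -47.80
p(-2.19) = 41.77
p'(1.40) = -10.04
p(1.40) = -8.40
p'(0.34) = -2.53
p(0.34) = -3.12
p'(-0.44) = -6.99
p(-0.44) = 0.04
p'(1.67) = -14.46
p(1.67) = -11.68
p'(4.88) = -144.68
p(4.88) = -228.73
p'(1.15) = -6.86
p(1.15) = -6.30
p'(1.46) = -10.94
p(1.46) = -9.03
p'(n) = -6.96*n^2 + 5.02*n - 3.43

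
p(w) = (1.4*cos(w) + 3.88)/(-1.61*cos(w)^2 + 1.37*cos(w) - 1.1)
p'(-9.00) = -0.50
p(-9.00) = -0.71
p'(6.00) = 1.25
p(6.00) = -4.12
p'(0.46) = -2.01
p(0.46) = -4.41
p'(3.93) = -1.26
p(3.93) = -1.01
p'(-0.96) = 1.21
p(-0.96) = -5.55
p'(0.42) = -1.85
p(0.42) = -4.33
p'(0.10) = -0.44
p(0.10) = -3.96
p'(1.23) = 3.39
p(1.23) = -5.29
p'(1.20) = 2.85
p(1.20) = -5.38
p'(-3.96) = 1.35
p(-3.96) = -1.05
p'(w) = (-3.22*sin(w)*cos(w) + 1.37*sin(w))*(1.4*cos(w) + 3.88)/(-1.61*cos(w)^2 + 1.37*cos(w) - 1.1)^2 - 1.4*sin(w)/(-1.61*cos(w)^2 + 1.37*cos(w) - 1.1) = (-2.254*cos(w)^2 - 12.4936*cos(w) + 6.8556)*sin(w)/(2.5921*cos(w)^4 - 4.4114*cos(w)^3 + 5.4189*cos(w)^2 - 3.014*cos(w) + 1.21)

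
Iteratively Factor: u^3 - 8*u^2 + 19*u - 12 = (u - 1)*(u^2 - 7*u + 12) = (u - 3)*(u - 1)*(u - 4)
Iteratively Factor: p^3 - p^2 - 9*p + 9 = (p - 1)*(p^2 - 9) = (p - 3)*(p - 1)*(p + 3)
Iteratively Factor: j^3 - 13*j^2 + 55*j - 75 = (j - 3)*(j^2 - 10*j + 25) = (j - 5)*(j - 3)*(j - 5)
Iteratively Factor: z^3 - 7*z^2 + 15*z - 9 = (z - 3)*(z^2 - 4*z + 3) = (z - 3)*(z - 1)*(z - 3)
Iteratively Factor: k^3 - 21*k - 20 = (k + 1)*(k^2 - k - 20) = (k + 1)*(k + 4)*(k - 5)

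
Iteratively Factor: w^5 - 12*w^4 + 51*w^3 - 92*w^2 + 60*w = (w - 3)*(w^4 - 9*w^3 + 24*w^2 - 20*w) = (w - 3)*(w - 2)*(w^3 - 7*w^2 + 10*w) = (w - 3)*(w - 2)^2*(w^2 - 5*w) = (w - 5)*(w - 3)*(w - 2)^2*(w)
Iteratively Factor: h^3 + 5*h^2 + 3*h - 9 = (h + 3)*(h^2 + 2*h - 3) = (h - 1)*(h + 3)*(h + 3)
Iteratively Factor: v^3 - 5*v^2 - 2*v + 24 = (v + 2)*(v^2 - 7*v + 12) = (v - 3)*(v + 2)*(v - 4)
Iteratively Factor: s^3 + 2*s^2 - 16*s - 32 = (s + 4)*(s^2 - 2*s - 8) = (s + 2)*(s + 4)*(s - 4)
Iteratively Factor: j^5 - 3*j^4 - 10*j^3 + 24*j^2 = (j - 4)*(j^4 + j^3 - 6*j^2) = (j - 4)*(j + 3)*(j^3 - 2*j^2) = (j - 4)*(j - 2)*(j + 3)*(j^2) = j*(j - 4)*(j - 2)*(j + 3)*(j)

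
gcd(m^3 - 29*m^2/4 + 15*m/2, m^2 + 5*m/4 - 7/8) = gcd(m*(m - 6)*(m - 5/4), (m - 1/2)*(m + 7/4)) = 1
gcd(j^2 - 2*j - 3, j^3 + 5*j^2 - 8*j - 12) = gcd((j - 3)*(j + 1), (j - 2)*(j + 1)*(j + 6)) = j + 1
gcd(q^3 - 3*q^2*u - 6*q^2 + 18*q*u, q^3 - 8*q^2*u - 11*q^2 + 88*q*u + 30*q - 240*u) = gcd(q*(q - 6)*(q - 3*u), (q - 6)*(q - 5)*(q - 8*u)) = q - 6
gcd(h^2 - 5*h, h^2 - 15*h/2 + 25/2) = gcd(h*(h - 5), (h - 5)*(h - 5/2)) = h - 5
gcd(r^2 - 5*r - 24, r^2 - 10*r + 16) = r - 8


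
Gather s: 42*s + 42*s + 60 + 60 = 84*s + 120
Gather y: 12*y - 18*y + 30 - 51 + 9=-6*y - 12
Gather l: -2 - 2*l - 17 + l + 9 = -l - 10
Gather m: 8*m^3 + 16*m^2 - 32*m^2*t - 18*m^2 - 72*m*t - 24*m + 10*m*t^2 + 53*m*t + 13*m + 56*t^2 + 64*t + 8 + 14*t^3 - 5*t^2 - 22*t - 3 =8*m^3 + m^2*(-32*t - 2) + m*(10*t^2 - 19*t - 11) + 14*t^3 + 51*t^2 + 42*t + 5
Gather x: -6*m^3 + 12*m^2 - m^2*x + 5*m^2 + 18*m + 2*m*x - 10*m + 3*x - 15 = -6*m^3 + 17*m^2 + 8*m + x*(-m^2 + 2*m + 3) - 15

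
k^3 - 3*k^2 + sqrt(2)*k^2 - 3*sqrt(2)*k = k*(k - 3)*(k + sqrt(2))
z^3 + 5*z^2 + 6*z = z*(z + 2)*(z + 3)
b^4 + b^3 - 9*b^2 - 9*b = b*(b - 3)*(b + 1)*(b + 3)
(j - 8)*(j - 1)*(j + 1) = j^3 - 8*j^2 - j + 8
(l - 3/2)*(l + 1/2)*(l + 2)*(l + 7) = l^4 + 8*l^3 + 17*l^2/4 - 83*l/4 - 21/2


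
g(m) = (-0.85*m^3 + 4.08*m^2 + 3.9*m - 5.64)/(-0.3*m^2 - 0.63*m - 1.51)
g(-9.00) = -45.15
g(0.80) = 0.16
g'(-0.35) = -2.10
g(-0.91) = 4.36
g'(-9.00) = 3.01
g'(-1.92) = 12.96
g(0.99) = -0.57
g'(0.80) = -4.07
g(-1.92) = -5.64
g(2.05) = -3.00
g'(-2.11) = 12.87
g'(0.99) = -3.61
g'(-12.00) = 2.88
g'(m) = (0.6*m + 0.63)*(-0.85*m^3 + 4.08*m^2 + 3.9*m - 5.64)/(-0.3*m^2 - 0.63*m - 1.51)^2 + (-2.55*m^2 + 8.16*m + 3.9)/(-0.3*m^2 - 0.63*m - 1.51) = (0.255*m^4 + 1.071*m^3 + 2.4501*m^2 - 15.7056*m - 9.4422)/(0.09*m^4 + 0.378*m^3 + 1.3029*m^2 + 1.9026*m + 2.2801)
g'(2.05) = -1.07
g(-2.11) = -8.10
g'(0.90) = -3.84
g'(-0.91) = 4.45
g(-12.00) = -53.94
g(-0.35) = 4.88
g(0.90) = -0.24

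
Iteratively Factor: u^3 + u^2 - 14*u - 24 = (u + 2)*(u^2 - u - 12) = (u + 2)*(u + 3)*(u - 4)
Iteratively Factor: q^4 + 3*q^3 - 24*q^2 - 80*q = (q)*(q^3 + 3*q^2 - 24*q - 80) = q*(q + 4)*(q^2 - q - 20) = q*(q + 4)^2*(q - 5)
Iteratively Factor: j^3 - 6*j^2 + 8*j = (j - 4)*(j^2 - 2*j) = j*(j - 4)*(j - 2)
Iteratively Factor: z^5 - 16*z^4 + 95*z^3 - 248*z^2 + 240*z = (z)*(z^4 - 16*z^3 + 95*z^2 - 248*z + 240) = z*(z - 3)*(z^3 - 13*z^2 + 56*z - 80) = z*(z - 4)*(z - 3)*(z^2 - 9*z + 20) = z*(z - 5)*(z - 4)*(z - 3)*(z - 4)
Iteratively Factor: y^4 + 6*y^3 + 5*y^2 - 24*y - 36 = (y + 3)*(y^3 + 3*y^2 - 4*y - 12) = (y + 2)*(y + 3)*(y^2 + y - 6) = (y - 2)*(y + 2)*(y + 3)*(y + 3)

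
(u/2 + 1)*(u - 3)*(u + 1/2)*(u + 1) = u^4/2 + u^3/4 - 7*u^2/2 - 19*u/4 - 3/2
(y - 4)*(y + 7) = y^2 + 3*y - 28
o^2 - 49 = (o - 7)*(o + 7)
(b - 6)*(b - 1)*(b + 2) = b^3 - 5*b^2 - 8*b + 12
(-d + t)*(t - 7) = -d*t + 7*d + t^2 - 7*t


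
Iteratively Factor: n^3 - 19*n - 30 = (n + 2)*(n^2 - 2*n - 15) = (n + 2)*(n + 3)*(n - 5)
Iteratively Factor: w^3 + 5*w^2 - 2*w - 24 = (w - 2)*(w^2 + 7*w + 12) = (w - 2)*(w + 4)*(w + 3)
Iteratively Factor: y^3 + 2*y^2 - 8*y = (y - 2)*(y^2 + 4*y) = (y - 2)*(y + 4)*(y)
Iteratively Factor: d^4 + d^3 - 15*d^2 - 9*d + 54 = (d + 3)*(d^3 - 2*d^2 - 9*d + 18) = (d - 3)*(d + 3)*(d^2 + d - 6) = (d - 3)*(d - 2)*(d + 3)*(d + 3)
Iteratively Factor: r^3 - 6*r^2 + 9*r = (r)*(r^2 - 6*r + 9) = r*(r - 3)*(r - 3)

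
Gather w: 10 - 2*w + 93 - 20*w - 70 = 33 - 22*w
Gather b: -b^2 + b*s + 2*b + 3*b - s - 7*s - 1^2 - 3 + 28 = -b^2 + b*(s + 5) - 8*s + 24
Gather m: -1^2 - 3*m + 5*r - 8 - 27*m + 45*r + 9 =-30*m + 50*r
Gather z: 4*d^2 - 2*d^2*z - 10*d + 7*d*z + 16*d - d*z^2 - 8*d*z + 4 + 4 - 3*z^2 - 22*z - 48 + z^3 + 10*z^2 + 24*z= 4*d^2 + 6*d + z^3 + z^2*(7 - d) + z*(-2*d^2 - d + 2) - 40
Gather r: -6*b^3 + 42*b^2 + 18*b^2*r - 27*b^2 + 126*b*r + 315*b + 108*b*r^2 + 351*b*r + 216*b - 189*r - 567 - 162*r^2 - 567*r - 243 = -6*b^3 + 15*b^2 + 531*b + r^2*(108*b - 162) + r*(18*b^2 + 477*b - 756) - 810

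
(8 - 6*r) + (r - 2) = 6 - 5*r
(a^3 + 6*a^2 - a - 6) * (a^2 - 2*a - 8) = a^5 + 4*a^4 - 21*a^3 - 52*a^2 + 20*a + 48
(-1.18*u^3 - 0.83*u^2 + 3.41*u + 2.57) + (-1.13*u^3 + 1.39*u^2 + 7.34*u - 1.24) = -2.31*u^3 + 0.56*u^2 + 10.75*u + 1.33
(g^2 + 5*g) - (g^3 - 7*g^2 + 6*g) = -g^3 + 8*g^2 - g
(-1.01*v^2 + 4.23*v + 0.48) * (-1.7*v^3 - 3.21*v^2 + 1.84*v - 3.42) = 1.717*v^5 - 3.9489*v^4 - 16.2527*v^3 + 9.6966*v^2 - 13.5834*v - 1.6416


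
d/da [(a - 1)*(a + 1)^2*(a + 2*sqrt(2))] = (a + 1)*((a - 1)*(a + 1) + 2*(a - 1)*(a + 2*sqrt(2)) + (a + 1)*(a + 2*sqrt(2)))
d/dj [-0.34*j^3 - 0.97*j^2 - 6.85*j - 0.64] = -1.02*j^2 - 1.94*j - 6.85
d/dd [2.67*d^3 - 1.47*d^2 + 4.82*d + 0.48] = 8.01*d^2 - 2.94*d + 4.82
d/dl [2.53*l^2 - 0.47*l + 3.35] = 5.06*l - 0.47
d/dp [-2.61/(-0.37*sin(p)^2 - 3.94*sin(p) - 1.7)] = -(1.9314*sin(p) + 10.2834)*cos(p)/(0.37*sin(p)^2 + 3.94*sin(p) + 1.7)^2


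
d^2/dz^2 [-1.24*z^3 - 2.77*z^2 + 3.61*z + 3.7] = -7.44*z - 5.54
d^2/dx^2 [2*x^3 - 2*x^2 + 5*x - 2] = 12*x - 4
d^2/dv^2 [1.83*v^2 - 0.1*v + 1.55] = 3.66000000000000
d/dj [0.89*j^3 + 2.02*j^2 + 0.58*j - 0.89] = 2.67*j^2 + 4.04*j + 0.58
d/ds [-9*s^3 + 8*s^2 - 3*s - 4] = -27*s^2 + 16*s - 3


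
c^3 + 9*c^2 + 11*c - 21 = (c - 1)*(c + 3)*(c + 7)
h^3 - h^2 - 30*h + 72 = (h - 4)*(h - 3)*(h + 6)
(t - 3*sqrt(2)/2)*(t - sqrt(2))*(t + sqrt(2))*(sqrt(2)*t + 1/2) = sqrt(2)*t^4 - 5*t^3/2 - 11*sqrt(2)*t^2/4 + 5*t + 3*sqrt(2)/2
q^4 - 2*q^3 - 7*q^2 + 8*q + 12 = (q - 3)*(q - 2)*(q + 1)*(q + 2)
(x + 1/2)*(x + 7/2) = x^2 + 4*x + 7/4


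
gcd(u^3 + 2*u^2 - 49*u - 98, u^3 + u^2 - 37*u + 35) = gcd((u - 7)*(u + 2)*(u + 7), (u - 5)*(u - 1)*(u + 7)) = u + 7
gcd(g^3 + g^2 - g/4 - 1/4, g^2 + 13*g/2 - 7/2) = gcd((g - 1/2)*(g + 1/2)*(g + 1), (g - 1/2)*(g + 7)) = g - 1/2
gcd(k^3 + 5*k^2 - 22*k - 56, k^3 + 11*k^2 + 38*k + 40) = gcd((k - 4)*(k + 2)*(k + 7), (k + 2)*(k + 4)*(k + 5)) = k + 2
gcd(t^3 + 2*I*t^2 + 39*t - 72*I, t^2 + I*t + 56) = t + 8*I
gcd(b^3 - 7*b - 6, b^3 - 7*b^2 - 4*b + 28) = b + 2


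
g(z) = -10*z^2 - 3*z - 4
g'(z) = -20*z - 3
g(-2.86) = -77.22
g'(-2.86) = 54.20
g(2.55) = -76.68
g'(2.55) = -54.00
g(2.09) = -53.95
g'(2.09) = -44.80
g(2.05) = -52.18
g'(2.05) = -44.00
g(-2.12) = -42.58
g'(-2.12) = 39.40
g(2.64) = -81.62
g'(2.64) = -55.80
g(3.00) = -103.00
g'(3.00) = -63.00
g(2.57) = -77.76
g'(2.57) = -54.40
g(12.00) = -1480.00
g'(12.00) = -243.00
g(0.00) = -4.00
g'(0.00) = -3.00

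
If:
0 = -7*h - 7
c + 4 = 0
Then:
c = -4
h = -1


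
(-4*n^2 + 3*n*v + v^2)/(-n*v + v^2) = (4*n + v)/v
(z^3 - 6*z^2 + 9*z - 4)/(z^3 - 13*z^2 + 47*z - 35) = (z^2 - 5*z + 4)/(z^2 - 12*z + 35)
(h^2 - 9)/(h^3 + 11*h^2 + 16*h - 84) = (h^2 - 9)/(h^3 + 11*h^2 + 16*h - 84)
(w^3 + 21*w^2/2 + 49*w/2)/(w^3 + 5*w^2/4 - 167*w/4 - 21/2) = 2*w*(2*w + 7)/(4*w^2 - 23*w - 6)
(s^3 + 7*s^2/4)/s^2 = s + 7/4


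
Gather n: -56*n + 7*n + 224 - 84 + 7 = 147 - 49*n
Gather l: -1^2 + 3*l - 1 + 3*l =6*l - 2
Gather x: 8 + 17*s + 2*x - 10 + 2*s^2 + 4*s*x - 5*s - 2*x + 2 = 2*s^2 + 4*s*x + 12*s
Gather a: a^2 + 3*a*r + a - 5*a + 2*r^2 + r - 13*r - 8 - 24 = a^2 + a*(3*r - 4) + 2*r^2 - 12*r - 32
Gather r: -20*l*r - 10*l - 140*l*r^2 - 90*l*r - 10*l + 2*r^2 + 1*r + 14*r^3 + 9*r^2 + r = -20*l + 14*r^3 + r^2*(11 - 140*l) + r*(2 - 110*l)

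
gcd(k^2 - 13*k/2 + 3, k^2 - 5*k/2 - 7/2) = 1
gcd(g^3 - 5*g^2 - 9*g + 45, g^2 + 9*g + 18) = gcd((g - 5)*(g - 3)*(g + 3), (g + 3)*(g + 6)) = g + 3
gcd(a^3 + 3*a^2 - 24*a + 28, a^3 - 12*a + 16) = a^2 - 4*a + 4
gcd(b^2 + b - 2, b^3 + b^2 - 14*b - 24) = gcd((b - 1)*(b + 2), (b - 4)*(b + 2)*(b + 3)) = b + 2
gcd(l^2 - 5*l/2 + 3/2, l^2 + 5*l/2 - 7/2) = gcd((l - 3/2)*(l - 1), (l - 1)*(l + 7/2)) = l - 1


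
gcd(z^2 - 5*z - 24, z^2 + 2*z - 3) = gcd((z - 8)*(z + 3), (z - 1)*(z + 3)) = z + 3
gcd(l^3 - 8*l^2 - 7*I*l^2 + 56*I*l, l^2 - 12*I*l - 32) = 1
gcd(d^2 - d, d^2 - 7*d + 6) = d - 1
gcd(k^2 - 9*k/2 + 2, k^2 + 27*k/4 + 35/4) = 1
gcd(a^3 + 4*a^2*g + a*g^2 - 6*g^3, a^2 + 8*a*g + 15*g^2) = a + 3*g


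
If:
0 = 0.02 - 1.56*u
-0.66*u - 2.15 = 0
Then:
No Solution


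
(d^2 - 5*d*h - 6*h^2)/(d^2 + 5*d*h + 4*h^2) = (d - 6*h)/(d + 4*h)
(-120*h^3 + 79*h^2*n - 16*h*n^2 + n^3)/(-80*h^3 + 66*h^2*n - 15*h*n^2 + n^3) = (3*h - n)/(2*h - n)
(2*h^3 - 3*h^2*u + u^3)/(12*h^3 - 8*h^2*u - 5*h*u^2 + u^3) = (-h + u)/(-6*h + u)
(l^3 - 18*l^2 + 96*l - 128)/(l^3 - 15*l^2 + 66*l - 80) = (l - 8)/(l - 5)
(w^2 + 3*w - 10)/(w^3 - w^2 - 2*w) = (w + 5)/(w*(w + 1))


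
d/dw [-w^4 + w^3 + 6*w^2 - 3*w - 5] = -4*w^3 + 3*w^2 + 12*w - 3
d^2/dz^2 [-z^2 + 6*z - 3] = -2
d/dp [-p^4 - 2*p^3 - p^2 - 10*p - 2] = -4*p^3 - 6*p^2 - 2*p - 10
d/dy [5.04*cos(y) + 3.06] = -5.04*sin(y)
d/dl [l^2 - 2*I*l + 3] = 2*l - 2*I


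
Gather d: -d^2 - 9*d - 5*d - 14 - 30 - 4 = -d^2 - 14*d - 48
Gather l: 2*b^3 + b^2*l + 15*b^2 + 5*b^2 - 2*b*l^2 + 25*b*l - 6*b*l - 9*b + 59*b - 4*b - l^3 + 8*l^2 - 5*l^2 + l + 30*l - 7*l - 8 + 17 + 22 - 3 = 2*b^3 + 20*b^2 + 46*b - l^3 + l^2*(3 - 2*b) + l*(b^2 + 19*b + 24) + 28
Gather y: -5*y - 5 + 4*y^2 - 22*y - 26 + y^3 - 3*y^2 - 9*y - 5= y^3 + y^2 - 36*y - 36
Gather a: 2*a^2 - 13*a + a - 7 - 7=2*a^2 - 12*a - 14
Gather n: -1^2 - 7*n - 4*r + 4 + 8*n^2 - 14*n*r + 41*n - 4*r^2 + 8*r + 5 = 8*n^2 + n*(34 - 14*r) - 4*r^2 + 4*r + 8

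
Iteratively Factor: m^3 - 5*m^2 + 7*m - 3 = (m - 1)*(m^2 - 4*m + 3) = (m - 1)^2*(m - 3)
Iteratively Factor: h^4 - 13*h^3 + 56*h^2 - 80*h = (h)*(h^3 - 13*h^2 + 56*h - 80) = h*(h - 4)*(h^2 - 9*h + 20) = h*(h - 5)*(h - 4)*(h - 4)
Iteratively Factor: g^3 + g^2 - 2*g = (g)*(g^2 + g - 2) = g*(g + 2)*(g - 1)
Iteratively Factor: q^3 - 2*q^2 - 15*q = (q)*(q^2 - 2*q - 15) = q*(q + 3)*(q - 5)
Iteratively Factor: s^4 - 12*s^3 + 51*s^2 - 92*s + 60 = (s - 2)*(s^3 - 10*s^2 + 31*s - 30) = (s - 3)*(s - 2)*(s^2 - 7*s + 10) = (s - 5)*(s - 3)*(s - 2)*(s - 2)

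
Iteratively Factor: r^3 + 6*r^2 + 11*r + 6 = (r + 2)*(r^2 + 4*r + 3) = (r + 2)*(r + 3)*(r + 1)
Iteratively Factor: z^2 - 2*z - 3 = (z - 3)*(z + 1)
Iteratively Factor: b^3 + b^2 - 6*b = (b - 2)*(b^2 + 3*b) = (b - 2)*(b + 3)*(b)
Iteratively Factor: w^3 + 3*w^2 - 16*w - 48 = (w + 3)*(w^2 - 16) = (w - 4)*(w + 3)*(w + 4)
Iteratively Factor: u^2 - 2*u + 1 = (u - 1)*(u - 1)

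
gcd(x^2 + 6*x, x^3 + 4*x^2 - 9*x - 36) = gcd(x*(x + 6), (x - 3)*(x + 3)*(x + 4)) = 1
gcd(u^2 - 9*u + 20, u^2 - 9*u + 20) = u^2 - 9*u + 20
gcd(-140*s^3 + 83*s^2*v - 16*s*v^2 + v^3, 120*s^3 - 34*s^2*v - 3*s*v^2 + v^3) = 20*s^2 - 9*s*v + v^2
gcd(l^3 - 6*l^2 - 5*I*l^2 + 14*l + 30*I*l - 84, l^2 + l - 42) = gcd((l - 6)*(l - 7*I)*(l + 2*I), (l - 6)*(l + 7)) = l - 6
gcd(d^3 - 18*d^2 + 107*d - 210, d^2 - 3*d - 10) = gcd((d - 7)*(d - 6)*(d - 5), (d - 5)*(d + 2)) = d - 5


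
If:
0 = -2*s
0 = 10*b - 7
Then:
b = 7/10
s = 0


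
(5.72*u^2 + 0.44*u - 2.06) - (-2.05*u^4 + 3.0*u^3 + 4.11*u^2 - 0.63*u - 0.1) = 2.05*u^4 - 3.0*u^3 + 1.61*u^2 + 1.07*u - 1.96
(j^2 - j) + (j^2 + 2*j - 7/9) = 2*j^2 + j - 7/9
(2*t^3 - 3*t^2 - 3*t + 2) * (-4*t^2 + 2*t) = -8*t^5 + 16*t^4 + 6*t^3 - 14*t^2 + 4*t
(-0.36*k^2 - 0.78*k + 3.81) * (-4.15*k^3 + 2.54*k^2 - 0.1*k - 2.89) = 1.494*k^5 + 2.3226*k^4 - 17.7567*k^3 + 10.7958*k^2 + 1.8732*k - 11.0109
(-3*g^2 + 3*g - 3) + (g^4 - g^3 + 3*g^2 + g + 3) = g^4 - g^3 + 4*g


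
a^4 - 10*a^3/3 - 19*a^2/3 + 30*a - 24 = (a - 3)*(a - 2)*(a - 4/3)*(a + 3)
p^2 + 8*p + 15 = (p + 3)*(p + 5)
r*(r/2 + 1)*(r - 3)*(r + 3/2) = r^4/2 + r^3/4 - 15*r^2/4 - 9*r/2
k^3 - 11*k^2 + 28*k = k*(k - 7)*(k - 4)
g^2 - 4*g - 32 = (g - 8)*(g + 4)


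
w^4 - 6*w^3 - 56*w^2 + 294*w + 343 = (w - 7)^2*(w + 1)*(w + 7)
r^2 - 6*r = r*(r - 6)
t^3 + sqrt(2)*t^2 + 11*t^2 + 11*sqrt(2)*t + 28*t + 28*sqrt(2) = (t + 4)*(t + 7)*(t + sqrt(2))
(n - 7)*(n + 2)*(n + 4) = n^3 - n^2 - 34*n - 56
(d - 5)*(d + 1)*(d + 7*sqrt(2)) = d^3 - 4*d^2 + 7*sqrt(2)*d^2 - 28*sqrt(2)*d - 5*d - 35*sqrt(2)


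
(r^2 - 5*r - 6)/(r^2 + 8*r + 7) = (r - 6)/(r + 7)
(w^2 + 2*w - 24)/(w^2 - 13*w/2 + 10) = 2*(w + 6)/(2*w - 5)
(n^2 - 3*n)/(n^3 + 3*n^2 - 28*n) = (n - 3)/(n^2 + 3*n - 28)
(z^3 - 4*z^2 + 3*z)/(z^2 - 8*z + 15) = z*(z - 1)/(z - 5)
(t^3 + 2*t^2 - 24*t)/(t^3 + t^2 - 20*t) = (t + 6)/(t + 5)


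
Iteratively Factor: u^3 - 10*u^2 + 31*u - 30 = (u - 5)*(u^2 - 5*u + 6) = (u - 5)*(u - 2)*(u - 3)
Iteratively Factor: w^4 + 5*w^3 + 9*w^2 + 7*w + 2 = (w + 1)*(w^3 + 4*w^2 + 5*w + 2) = (w + 1)*(w + 2)*(w^2 + 2*w + 1) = (w + 1)^2*(w + 2)*(w + 1)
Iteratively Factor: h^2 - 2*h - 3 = (h + 1)*(h - 3)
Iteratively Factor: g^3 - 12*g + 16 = (g - 2)*(g^2 + 2*g - 8) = (g - 2)^2*(g + 4)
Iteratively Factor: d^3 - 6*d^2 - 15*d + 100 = (d + 4)*(d^2 - 10*d + 25) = (d - 5)*(d + 4)*(d - 5)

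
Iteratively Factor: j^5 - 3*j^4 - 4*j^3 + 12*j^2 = (j - 3)*(j^4 - 4*j^2) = j*(j - 3)*(j^3 - 4*j) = j^2*(j - 3)*(j^2 - 4) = j^2*(j - 3)*(j - 2)*(j + 2)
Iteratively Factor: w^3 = (w)*(w^2) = w^2*(w)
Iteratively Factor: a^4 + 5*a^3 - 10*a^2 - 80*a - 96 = (a + 2)*(a^3 + 3*a^2 - 16*a - 48) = (a + 2)*(a + 3)*(a^2 - 16) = (a - 4)*(a + 2)*(a + 3)*(a + 4)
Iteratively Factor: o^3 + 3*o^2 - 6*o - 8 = (o + 4)*(o^2 - o - 2) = (o - 2)*(o + 4)*(o + 1)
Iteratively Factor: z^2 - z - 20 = (z - 5)*(z + 4)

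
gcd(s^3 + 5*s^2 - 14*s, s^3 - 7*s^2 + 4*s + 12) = s - 2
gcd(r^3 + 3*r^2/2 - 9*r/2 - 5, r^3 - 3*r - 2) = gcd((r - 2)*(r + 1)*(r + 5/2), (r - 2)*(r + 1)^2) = r^2 - r - 2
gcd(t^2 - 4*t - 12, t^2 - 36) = t - 6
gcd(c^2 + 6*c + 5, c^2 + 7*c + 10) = c + 5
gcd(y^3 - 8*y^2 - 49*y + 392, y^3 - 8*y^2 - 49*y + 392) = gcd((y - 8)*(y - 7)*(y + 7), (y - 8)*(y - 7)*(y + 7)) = y^3 - 8*y^2 - 49*y + 392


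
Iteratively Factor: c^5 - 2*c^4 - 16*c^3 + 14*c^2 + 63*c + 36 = (c - 3)*(c^4 + c^3 - 13*c^2 - 25*c - 12) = (c - 4)*(c - 3)*(c^3 + 5*c^2 + 7*c + 3) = (c - 4)*(c - 3)*(c + 1)*(c^2 + 4*c + 3) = (c - 4)*(c - 3)*(c + 1)^2*(c + 3)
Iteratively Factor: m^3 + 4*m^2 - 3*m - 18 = (m - 2)*(m^2 + 6*m + 9) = (m - 2)*(m + 3)*(m + 3)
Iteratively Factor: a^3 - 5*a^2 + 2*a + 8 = (a - 2)*(a^2 - 3*a - 4) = (a - 2)*(a + 1)*(a - 4)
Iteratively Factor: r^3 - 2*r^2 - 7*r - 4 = (r + 1)*(r^2 - 3*r - 4) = (r - 4)*(r + 1)*(r + 1)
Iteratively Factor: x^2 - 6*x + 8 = (x - 2)*(x - 4)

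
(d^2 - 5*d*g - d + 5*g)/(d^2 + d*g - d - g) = (d - 5*g)/(d + g)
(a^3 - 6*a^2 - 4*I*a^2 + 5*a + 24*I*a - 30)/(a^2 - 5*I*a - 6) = (a^3 + a^2*(-6 - 4*I) + a*(5 + 24*I) - 30)/(a^2 - 5*I*a - 6)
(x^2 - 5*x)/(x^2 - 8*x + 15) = x/(x - 3)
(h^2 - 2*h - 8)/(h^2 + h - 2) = (h - 4)/(h - 1)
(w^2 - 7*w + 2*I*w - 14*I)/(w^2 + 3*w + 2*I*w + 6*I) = (w - 7)/(w + 3)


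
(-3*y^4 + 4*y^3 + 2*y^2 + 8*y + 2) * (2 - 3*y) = 9*y^5 - 18*y^4 + 2*y^3 - 20*y^2 + 10*y + 4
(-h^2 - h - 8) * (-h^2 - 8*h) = h^4 + 9*h^3 + 16*h^2 + 64*h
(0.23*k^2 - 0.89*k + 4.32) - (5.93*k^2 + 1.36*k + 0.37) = -5.7*k^2 - 2.25*k + 3.95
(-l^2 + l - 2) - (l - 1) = -l^2 - 1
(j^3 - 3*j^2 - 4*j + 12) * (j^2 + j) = j^5 - 2*j^4 - 7*j^3 + 8*j^2 + 12*j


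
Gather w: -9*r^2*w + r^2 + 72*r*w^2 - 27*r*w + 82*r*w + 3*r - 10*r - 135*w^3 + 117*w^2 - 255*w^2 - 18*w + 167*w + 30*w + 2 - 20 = r^2 - 7*r - 135*w^3 + w^2*(72*r - 138) + w*(-9*r^2 + 55*r + 179) - 18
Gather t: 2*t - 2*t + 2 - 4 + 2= 0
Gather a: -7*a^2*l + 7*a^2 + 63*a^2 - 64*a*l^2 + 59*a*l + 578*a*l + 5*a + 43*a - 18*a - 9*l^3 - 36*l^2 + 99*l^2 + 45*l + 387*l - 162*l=a^2*(70 - 7*l) + a*(-64*l^2 + 637*l + 30) - 9*l^3 + 63*l^2 + 270*l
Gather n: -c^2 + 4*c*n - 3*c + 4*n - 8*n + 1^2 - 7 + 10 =-c^2 - 3*c + n*(4*c - 4) + 4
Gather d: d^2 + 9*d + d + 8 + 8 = d^2 + 10*d + 16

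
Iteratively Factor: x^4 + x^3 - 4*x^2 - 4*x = (x + 1)*(x^3 - 4*x) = (x + 1)*(x + 2)*(x^2 - 2*x) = x*(x + 1)*(x + 2)*(x - 2)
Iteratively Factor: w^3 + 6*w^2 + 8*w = (w + 4)*(w^2 + 2*w) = w*(w + 4)*(w + 2)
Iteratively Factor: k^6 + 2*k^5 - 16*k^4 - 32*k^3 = (k - 4)*(k^5 + 6*k^4 + 8*k^3) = k*(k - 4)*(k^4 + 6*k^3 + 8*k^2) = k^2*(k - 4)*(k^3 + 6*k^2 + 8*k) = k^2*(k - 4)*(k + 2)*(k^2 + 4*k) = k^2*(k - 4)*(k + 2)*(k + 4)*(k)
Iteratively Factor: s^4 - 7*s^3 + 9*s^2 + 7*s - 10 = (s - 5)*(s^3 - 2*s^2 - s + 2) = (s - 5)*(s - 1)*(s^2 - s - 2) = (s - 5)*(s - 2)*(s - 1)*(s + 1)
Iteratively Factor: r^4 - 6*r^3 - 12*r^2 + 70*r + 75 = (r + 1)*(r^3 - 7*r^2 - 5*r + 75) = (r - 5)*(r + 1)*(r^2 - 2*r - 15) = (r - 5)*(r + 1)*(r + 3)*(r - 5)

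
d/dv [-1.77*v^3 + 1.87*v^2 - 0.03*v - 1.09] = -5.31*v^2 + 3.74*v - 0.03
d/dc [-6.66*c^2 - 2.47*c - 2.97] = -13.32*c - 2.47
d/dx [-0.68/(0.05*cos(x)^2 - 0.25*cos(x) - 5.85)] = (0.17 - 0.068*cos(x))*sin(x)/(-0.05*cos(x)^2 + 0.25*cos(x) + 5.85)^2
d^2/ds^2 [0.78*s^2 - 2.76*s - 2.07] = 1.56000000000000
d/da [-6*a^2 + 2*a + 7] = 2 - 12*a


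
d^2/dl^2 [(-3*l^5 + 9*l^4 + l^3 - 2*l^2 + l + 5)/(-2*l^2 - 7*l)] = 2*(36*l^7 + 300*l^6 + 504*l^5 - 1323*l^4 - 81*l^3 - 60*l^2 - 210*l - 245)/(l^3*(8*l^3 + 84*l^2 + 294*l + 343))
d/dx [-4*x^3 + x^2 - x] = -12*x^2 + 2*x - 1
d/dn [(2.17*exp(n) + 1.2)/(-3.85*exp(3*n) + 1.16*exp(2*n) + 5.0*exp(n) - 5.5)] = (16.709*exp(3*n) + 11.3428*exp(2*n) - 2.784*exp(n) - 17.935)*exp(n)/(14.8225*exp(6*n) - 8.932*exp(5*n) - 37.1544*exp(4*n) + 53.95*exp(3*n) + 12.24*exp(2*n) - 55.0*exp(n) + 30.25)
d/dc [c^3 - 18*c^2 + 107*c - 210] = 3*c^2 - 36*c + 107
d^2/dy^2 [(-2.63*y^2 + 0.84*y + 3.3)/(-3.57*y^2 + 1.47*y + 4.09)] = (-5.6843418860808e-14*y^4 + 6.192522*y^3 - 21.940506*y^2 + 30.317868*y - 12.54005)/(45.499293*y^6 - 56.205009*y^5 - 133.236684*y^4 + 125.606943*y^3 + 152.643708*y^2 - 73.770921*y - 68.417929)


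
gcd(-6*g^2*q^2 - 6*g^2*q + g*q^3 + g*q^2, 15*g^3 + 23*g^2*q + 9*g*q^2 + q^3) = 1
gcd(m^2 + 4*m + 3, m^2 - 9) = m + 3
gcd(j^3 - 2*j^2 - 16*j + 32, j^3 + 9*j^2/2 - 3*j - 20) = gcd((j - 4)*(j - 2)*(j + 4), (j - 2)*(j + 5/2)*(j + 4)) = j^2 + 2*j - 8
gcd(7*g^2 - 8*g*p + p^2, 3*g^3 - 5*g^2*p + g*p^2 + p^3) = -g + p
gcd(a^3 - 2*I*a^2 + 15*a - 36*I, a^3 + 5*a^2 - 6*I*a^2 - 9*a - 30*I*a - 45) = a^2 - 6*I*a - 9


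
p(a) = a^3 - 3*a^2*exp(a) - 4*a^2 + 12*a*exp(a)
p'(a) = -3*a^2*exp(a) + 3*a^2 + 6*a*exp(a) - 8*a + 12*exp(a)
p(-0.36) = -3.85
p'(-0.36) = 9.86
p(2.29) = 107.04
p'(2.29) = 96.24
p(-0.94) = -9.81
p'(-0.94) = 11.62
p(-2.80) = -56.79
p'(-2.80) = 44.20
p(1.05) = 23.30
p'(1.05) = 37.75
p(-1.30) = -14.59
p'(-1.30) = 15.23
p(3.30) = 180.27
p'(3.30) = -17.32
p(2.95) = 168.40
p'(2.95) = 71.15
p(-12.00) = -2304.00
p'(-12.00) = 528.00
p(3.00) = 171.77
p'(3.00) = 63.26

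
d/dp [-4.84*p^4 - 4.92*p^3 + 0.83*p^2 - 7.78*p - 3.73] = -19.36*p^3 - 14.76*p^2 + 1.66*p - 7.78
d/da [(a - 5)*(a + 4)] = 2*a - 1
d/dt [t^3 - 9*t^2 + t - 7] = 3*t^2 - 18*t + 1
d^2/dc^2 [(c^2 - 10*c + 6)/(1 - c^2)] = 2*(10*c^3 - 21*c^2 + 30*c - 7)/(c^6 - 3*c^4 + 3*c^2 - 1)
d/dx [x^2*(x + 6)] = 3*x*(x + 4)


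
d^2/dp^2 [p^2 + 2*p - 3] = 2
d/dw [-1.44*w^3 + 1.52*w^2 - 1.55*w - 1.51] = -4.32*w^2 + 3.04*w - 1.55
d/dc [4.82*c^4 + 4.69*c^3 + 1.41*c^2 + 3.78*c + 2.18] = 19.28*c^3 + 14.07*c^2 + 2.82*c + 3.78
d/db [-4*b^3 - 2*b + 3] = -12*b^2 - 2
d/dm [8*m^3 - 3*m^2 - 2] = 6*m*(4*m - 1)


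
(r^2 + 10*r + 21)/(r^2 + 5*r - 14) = (r + 3)/(r - 2)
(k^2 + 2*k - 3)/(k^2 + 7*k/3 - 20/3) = 3*(k^2 + 2*k - 3)/(3*k^2 + 7*k - 20)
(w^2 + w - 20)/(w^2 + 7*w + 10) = (w - 4)/(w + 2)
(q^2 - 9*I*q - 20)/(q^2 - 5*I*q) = (q - 4*I)/q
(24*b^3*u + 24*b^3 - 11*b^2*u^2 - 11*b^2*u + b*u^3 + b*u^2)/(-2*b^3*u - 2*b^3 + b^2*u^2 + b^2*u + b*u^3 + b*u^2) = (24*b^2 - 11*b*u + u^2)/(-2*b^2 + b*u + u^2)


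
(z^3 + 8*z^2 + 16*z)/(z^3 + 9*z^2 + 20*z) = (z + 4)/(z + 5)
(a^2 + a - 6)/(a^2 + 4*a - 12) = (a + 3)/(a + 6)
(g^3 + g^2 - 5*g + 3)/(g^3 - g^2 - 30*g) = (-g^3 - g^2 + 5*g - 3)/(g*(-g^2 + g + 30))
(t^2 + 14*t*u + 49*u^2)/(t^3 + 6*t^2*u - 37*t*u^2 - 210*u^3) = (t + 7*u)/(t^2 - t*u - 30*u^2)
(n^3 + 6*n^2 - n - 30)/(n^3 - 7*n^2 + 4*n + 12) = (n^2 + 8*n + 15)/(n^2 - 5*n - 6)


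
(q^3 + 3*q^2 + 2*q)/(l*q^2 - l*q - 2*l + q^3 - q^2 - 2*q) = q*(q + 2)/(l*q - 2*l + q^2 - 2*q)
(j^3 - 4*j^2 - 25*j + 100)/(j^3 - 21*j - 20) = (j^2 + j - 20)/(j^2 + 5*j + 4)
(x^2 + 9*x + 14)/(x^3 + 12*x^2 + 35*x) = (x + 2)/(x*(x + 5))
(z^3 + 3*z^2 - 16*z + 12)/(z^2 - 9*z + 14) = (z^2 + 5*z - 6)/(z - 7)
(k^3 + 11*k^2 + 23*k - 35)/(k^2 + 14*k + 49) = (k^2 + 4*k - 5)/(k + 7)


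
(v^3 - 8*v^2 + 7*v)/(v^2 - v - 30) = v*(-v^2 + 8*v - 7)/(-v^2 + v + 30)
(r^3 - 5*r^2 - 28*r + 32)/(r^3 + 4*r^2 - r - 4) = (r - 8)/(r + 1)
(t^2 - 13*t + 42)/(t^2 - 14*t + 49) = (t - 6)/(t - 7)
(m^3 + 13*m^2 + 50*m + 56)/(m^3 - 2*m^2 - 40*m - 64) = (m + 7)/(m - 8)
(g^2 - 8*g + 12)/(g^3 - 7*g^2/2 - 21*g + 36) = 2*(g - 2)/(2*g^2 + 5*g - 12)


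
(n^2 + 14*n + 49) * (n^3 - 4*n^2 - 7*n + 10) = n^5 + 10*n^4 - 14*n^3 - 284*n^2 - 203*n + 490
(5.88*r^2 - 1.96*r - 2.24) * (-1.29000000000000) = -7.5852*r^2 + 2.5284*r + 2.8896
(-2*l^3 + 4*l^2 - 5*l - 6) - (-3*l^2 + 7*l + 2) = -2*l^3 + 7*l^2 - 12*l - 8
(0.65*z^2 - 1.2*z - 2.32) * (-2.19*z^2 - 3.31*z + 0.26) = -1.4235*z^4 + 0.4765*z^3 + 9.2218*z^2 + 7.3672*z - 0.6032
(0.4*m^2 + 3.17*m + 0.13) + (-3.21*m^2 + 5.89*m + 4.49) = -2.81*m^2 + 9.06*m + 4.62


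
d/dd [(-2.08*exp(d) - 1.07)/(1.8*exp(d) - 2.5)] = 7.126*exp(d)/(1.8*exp(d) - 2.5)^2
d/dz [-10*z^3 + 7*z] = 7 - 30*z^2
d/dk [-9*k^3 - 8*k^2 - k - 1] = -27*k^2 - 16*k - 1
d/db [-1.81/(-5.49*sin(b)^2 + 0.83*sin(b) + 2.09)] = (1.5023 - 19.8738*sin(b))*cos(b)/(-5.49*sin(b)^2 + 0.83*sin(b) + 2.09)^2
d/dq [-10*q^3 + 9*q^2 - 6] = 6*q*(3 - 5*q)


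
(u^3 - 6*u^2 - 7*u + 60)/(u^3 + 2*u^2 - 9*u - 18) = (u^2 - 9*u + 20)/(u^2 - u - 6)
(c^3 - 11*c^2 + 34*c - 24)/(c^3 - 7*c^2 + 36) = (c^2 - 5*c + 4)/(c^2 - c - 6)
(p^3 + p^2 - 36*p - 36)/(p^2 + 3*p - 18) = (p^2 - 5*p - 6)/(p - 3)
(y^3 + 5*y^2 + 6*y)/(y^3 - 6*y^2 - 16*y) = (y + 3)/(y - 8)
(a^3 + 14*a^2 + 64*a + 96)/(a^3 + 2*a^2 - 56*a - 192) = (a + 4)/(a - 8)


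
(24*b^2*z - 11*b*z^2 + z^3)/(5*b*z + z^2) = (24*b^2 - 11*b*z + z^2)/(5*b + z)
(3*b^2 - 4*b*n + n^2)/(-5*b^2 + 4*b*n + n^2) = (-3*b + n)/(5*b + n)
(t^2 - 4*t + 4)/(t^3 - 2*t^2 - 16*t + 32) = (t - 2)/(t^2 - 16)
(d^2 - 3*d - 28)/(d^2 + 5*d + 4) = (d - 7)/(d + 1)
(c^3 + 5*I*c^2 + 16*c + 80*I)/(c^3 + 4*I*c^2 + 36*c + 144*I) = (c^2 + I*c + 20)/(c^2 + 36)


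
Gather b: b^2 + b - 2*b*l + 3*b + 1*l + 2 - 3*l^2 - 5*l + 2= b^2 + b*(4 - 2*l) - 3*l^2 - 4*l + 4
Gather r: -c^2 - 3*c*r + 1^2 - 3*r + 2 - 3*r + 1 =-c^2 + r*(-3*c - 6) + 4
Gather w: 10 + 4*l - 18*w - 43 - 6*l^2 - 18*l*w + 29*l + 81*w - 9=-6*l^2 + 33*l + w*(63 - 18*l) - 42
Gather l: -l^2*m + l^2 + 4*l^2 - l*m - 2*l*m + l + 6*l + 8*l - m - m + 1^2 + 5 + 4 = l^2*(5 - m) + l*(15 - 3*m) - 2*m + 10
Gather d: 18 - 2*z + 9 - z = 27 - 3*z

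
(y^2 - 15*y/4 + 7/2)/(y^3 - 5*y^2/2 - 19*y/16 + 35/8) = 4/(4*y + 5)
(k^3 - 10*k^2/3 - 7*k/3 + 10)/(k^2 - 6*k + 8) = (k^2 - 4*k/3 - 5)/(k - 4)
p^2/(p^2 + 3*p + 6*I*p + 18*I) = p^2/(p^2 + p*(3 + 6*I) + 18*I)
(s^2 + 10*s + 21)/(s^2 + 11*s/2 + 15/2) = 2*(s + 7)/(2*s + 5)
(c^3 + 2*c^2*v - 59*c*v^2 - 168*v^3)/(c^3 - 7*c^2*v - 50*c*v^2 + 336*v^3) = (-c - 3*v)/(-c + 6*v)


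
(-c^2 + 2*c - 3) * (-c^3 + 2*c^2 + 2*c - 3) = c^5 - 4*c^4 + 5*c^3 + c^2 - 12*c + 9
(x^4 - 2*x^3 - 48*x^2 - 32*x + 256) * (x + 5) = x^5 + 3*x^4 - 58*x^3 - 272*x^2 + 96*x + 1280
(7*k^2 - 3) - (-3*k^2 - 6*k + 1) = 10*k^2 + 6*k - 4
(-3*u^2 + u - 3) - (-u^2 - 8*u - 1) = -2*u^2 + 9*u - 2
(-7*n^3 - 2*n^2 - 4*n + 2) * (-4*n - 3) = 28*n^4 + 29*n^3 + 22*n^2 + 4*n - 6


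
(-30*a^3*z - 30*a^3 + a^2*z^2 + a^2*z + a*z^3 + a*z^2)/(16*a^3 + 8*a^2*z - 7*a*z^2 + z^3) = a*(-30*a^2*z - 30*a^2 + a*z^2 + a*z + z^3 + z^2)/(16*a^3 + 8*a^2*z - 7*a*z^2 + z^3)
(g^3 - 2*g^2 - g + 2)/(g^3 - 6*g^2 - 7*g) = (g^2 - 3*g + 2)/(g*(g - 7))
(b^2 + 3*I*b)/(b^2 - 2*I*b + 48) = b*(b + 3*I)/(b^2 - 2*I*b + 48)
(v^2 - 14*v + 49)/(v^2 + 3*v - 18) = (v^2 - 14*v + 49)/(v^2 + 3*v - 18)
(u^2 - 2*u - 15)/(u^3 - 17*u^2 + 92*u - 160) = (u + 3)/(u^2 - 12*u + 32)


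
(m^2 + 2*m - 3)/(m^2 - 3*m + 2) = (m + 3)/(m - 2)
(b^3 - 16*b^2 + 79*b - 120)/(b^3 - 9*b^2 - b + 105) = (b^2 - 11*b + 24)/(b^2 - 4*b - 21)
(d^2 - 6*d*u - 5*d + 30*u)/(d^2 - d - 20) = (d - 6*u)/(d + 4)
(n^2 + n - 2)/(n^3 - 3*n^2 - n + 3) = (n + 2)/(n^2 - 2*n - 3)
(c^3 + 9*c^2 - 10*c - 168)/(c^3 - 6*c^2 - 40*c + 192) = (c + 7)/(c - 8)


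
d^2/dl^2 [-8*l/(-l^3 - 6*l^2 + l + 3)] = 16*(l*(3*l^2 + 12*l - 1)^2 + (-3*l^2 - 3*l*(l + 2) - 12*l + 1)*(l^3 + 6*l^2 - l - 3))/(l^3 + 6*l^2 - l - 3)^3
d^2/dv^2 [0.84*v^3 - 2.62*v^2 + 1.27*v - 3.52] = 5.04*v - 5.24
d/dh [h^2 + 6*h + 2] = 2*h + 6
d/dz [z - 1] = 1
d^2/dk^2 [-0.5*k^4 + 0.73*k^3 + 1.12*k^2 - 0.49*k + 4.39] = -6.0*k^2 + 4.38*k + 2.24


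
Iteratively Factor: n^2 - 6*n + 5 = (n - 1)*(n - 5)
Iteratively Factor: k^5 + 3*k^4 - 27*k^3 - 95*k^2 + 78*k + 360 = (k - 2)*(k^4 + 5*k^3 - 17*k^2 - 129*k - 180) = (k - 2)*(k + 3)*(k^3 + 2*k^2 - 23*k - 60) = (k - 2)*(k + 3)^2*(k^2 - k - 20) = (k - 2)*(k + 3)^2*(k + 4)*(k - 5)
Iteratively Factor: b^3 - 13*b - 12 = (b + 1)*(b^2 - b - 12) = (b - 4)*(b + 1)*(b + 3)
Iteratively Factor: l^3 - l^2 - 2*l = (l + 1)*(l^2 - 2*l) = l*(l + 1)*(l - 2)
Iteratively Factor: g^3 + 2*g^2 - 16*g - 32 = (g + 4)*(g^2 - 2*g - 8) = (g + 2)*(g + 4)*(g - 4)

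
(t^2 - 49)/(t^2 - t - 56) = (t - 7)/(t - 8)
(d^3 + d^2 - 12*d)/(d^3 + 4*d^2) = (d - 3)/d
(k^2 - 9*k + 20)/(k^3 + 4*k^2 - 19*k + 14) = (k^2 - 9*k + 20)/(k^3 + 4*k^2 - 19*k + 14)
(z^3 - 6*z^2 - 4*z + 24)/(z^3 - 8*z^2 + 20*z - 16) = (z^2 - 4*z - 12)/(z^2 - 6*z + 8)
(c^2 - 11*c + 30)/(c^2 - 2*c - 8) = (-c^2 + 11*c - 30)/(-c^2 + 2*c + 8)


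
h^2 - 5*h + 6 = (h - 3)*(h - 2)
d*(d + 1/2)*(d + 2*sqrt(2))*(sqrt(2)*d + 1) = sqrt(2)*d^4 + sqrt(2)*d^3/2 + 5*d^3 + 5*d^2/2 + 2*sqrt(2)*d^2 + sqrt(2)*d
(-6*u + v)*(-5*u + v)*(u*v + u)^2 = 30*u^4*v^2 + 60*u^4*v + 30*u^4 - 11*u^3*v^3 - 22*u^3*v^2 - 11*u^3*v + u^2*v^4 + 2*u^2*v^3 + u^2*v^2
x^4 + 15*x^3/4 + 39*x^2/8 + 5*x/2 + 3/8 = (x + 1/4)*(x + 1)^2*(x + 3/2)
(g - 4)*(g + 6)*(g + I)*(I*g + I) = I*g^4 - g^3 + 3*I*g^3 - 3*g^2 - 22*I*g^2 + 22*g - 24*I*g + 24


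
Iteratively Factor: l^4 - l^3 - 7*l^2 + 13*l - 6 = (l - 2)*(l^3 + l^2 - 5*l + 3) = (l - 2)*(l + 3)*(l^2 - 2*l + 1) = (l - 2)*(l - 1)*(l + 3)*(l - 1)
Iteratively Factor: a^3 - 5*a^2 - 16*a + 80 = (a - 5)*(a^2 - 16) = (a - 5)*(a + 4)*(a - 4)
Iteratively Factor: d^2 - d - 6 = (d + 2)*(d - 3)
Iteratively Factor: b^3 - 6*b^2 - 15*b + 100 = (b - 5)*(b^2 - b - 20) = (b - 5)^2*(b + 4)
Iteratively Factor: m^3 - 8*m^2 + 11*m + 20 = (m - 4)*(m^2 - 4*m - 5) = (m - 4)*(m + 1)*(m - 5)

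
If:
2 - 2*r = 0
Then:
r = 1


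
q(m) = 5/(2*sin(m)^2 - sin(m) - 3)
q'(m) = 5*(-4*sin(m)*cos(m) + cos(m))/(2*sin(m)^2 - sin(m) - 3)^2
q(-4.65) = -2.49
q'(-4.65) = 0.23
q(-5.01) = -2.35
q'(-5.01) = -0.91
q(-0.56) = -2.63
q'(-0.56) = 3.65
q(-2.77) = -2.11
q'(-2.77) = -2.03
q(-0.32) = -2.01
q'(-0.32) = 1.73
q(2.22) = -1.98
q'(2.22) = 1.03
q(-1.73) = -79.48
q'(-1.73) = -991.26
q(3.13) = -1.66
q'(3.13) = -0.53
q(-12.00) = -1.69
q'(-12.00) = -0.55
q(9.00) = -1.63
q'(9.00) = 0.31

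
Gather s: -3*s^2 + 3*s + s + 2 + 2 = -3*s^2 + 4*s + 4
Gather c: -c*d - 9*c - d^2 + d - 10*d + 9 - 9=c*(-d - 9) - d^2 - 9*d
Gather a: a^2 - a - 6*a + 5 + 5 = a^2 - 7*a + 10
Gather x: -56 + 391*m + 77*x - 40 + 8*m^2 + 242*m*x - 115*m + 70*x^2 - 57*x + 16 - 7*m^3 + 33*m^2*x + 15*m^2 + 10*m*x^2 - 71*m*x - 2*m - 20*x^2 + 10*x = -7*m^3 + 23*m^2 + 274*m + x^2*(10*m + 50) + x*(33*m^2 + 171*m + 30) - 80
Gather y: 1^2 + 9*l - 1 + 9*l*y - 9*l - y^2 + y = -y^2 + y*(9*l + 1)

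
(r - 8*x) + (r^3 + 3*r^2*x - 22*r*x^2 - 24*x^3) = r^3 + 3*r^2*x - 22*r*x^2 + r - 24*x^3 - 8*x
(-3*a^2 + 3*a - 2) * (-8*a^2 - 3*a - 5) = 24*a^4 - 15*a^3 + 22*a^2 - 9*a + 10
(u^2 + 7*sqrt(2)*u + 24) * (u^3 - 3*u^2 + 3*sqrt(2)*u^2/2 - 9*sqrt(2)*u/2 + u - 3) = u^5 - 3*u^4 + 17*sqrt(2)*u^4/2 - 51*sqrt(2)*u^3/2 + 46*u^3 - 138*u^2 + 43*sqrt(2)*u^2 - 129*sqrt(2)*u + 24*u - 72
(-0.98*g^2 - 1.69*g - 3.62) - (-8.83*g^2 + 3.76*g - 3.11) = 7.85*g^2 - 5.45*g - 0.51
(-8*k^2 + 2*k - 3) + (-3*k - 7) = -8*k^2 - k - 10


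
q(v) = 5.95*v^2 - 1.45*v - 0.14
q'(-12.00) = -144.25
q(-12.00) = 874.06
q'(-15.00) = -179.95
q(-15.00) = 1360.36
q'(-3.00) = -37.15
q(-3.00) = 57.76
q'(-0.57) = -8.23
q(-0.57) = 2.62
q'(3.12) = 35.68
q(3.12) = 53.26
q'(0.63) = 6.05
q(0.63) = 1.31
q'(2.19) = 24.61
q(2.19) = 25.22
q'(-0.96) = -12.87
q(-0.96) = 6.74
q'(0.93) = 9.62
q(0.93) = 3.66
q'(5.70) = 66.38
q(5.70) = 184.91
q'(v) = 11.9*v - 1.45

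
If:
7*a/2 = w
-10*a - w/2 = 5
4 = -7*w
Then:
No Solution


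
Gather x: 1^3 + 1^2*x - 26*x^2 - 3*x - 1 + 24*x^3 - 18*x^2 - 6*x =24*x^3 - 44*x^2 - 8*x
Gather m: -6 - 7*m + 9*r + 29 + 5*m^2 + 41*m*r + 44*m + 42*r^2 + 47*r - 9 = 5*m^2 + m*(41*r + 37) + 42*r^2 + 56*r + 14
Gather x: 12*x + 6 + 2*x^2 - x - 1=2*x^2 + 11*x + 5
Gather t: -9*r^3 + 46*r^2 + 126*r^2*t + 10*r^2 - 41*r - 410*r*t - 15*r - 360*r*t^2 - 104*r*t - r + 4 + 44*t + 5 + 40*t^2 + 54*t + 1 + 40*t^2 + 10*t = -9*r^3 + 56*r^2 - 57*r + t^2*(80 - 360*r) + t*(126*r^2 - 514*r + 108) + 10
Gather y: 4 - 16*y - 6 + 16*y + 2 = 0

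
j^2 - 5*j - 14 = (j - 7)*(j + 2)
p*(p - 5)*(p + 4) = p^3 - p^2 - 20*p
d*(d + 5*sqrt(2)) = d^2 + 5*sqrt(2)*d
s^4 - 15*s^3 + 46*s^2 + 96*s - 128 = (s - 8)^2*(s - 1)*(s + 2)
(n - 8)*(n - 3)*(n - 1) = n^3 - 12*n^2 + 35*n - 24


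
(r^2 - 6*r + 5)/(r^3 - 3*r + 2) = (r - 5)/(r^2 + r - 2)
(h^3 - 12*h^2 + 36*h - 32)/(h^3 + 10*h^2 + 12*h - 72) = (h^2 - 10*h + 16)/(h^2 + 12*h + 36)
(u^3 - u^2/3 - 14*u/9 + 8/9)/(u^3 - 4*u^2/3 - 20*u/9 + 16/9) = (u - 1)/(u - 2)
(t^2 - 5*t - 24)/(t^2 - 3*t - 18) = (t - 8)/(t - 6)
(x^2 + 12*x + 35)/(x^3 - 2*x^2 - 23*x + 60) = (x + 7)/(x^2 - 7*x + 12)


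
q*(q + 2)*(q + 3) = q^3 + 5*q^2 + 6*q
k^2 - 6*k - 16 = (k - 8)*(k + 2)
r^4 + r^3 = r^3*(r + 1)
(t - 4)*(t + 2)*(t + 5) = t^3 + 3*t^2 - 18*t - 40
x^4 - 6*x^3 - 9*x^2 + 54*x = x*(x - 6)*(x - 3)*(x + 3)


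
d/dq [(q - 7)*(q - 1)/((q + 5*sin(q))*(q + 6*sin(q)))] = (-(q - 7)*(q - 1)*(q + 5*sin(q))*(6*cos(q) + 1) - (q - 7)*(q - 1)*(q + 6*sin(q))*(5*cos(q) + 1) + (q + 5*sin(q))*(q + 6*sin(q))*(2*q - 8))/((q + 5*sin(q))^2*(q + 6*sin(q))^2)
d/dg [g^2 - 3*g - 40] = 2*g - 3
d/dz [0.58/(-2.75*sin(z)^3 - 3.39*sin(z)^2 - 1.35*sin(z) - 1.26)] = (4.785*sin(z)^2 + 3.9324*sin(z) + 0.783)*cos(z)/(2.75*sin(z)^3 + 3.39*sin(z)^2 + 1.35*sin(z) + 1.26)^2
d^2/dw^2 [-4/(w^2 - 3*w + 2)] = 8*(w^2 - 3*w - (2*w - 3)^2 + 2)/(w^2 - 3*w + 2)^3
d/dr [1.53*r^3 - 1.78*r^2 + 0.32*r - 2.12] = 4.59*r^2 - 3.56*r + 0.32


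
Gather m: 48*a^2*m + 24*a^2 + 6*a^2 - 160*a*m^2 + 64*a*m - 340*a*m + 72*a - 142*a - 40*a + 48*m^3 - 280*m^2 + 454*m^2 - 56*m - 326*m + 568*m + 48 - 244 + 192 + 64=30*a^2 - 110*a + 48*m^3 + m^2*(174 - 160*a) + m*(48*a^2 - 276*a + 186) + 60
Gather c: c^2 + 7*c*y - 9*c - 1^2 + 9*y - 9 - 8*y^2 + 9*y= c^2 + c*(7*y - 9) - 8*y^2 + 18*y - 10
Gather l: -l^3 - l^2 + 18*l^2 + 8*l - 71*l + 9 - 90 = -l^3 + 17*l^2 - 63*l - 81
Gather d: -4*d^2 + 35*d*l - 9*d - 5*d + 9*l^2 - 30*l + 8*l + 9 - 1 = -4*d^2 + d*(35*l - 14) + 9*l^2 - 22*l + 8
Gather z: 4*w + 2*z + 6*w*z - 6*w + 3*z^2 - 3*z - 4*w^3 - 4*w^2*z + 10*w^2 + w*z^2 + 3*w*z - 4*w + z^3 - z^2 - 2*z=-4*w^3 + 10*w^2 - 6*w + z^3 + z^2*(w + 2) + z*(-4*w^2 + 9*w - 3)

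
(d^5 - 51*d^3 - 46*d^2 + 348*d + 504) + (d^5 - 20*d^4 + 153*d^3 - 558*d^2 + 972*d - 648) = 2*d^5 - 20*d^4 + 102*d^3 - 604*d^2 + 1320*d - 144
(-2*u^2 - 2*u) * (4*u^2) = -8*u^4 - 8*u^3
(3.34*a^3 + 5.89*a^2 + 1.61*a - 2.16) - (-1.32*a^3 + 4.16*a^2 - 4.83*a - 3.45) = 4.66*a^3 + 1.73*a^2 + 6.44*a + 1.29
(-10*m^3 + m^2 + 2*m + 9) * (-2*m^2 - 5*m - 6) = 20*m^5 + 48*m^4 + 51*m^3 - 34*m^2 - 57*m - 54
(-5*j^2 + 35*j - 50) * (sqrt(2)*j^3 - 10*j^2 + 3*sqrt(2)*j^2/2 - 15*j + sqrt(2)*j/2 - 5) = -5*sqrt(2)*j^5 + 55*sqrt(2)*j^4/2 + 50*j^4 - 275*j^3 - 115*sqrt(2)*j^2/2 - 25*sqrt(2)*j + 575*j + 250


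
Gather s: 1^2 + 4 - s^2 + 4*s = -s^2 + 4*s + 5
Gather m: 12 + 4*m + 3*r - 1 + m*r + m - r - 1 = m*(r + 5) + 2*r + 10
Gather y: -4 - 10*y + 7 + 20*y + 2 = 10*y + 5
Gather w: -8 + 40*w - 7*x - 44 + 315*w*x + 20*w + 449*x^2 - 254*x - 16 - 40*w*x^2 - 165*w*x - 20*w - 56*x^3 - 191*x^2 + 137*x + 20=w*(-40*x^2 + 150*x + 40) - 56*x^3 + 258*x^2 - 124*x - 48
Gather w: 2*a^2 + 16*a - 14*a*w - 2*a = 2*a^2 - 14*a*w + 14*a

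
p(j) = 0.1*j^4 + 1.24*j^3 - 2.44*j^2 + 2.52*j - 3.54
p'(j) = 0.4*j^3 + 3.72*j^2 - 4.88*j + 2.52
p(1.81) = 1.45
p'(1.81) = 8.25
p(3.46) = 41.66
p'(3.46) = 46.74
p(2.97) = 22.69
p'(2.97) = 31.32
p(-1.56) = -17.52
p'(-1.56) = 17.67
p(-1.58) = -17.88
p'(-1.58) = 17.94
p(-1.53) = -17.00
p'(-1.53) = 17.26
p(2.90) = 20.56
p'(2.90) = 29.41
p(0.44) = -2.79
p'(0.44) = 1.13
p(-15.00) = 287.16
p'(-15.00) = -437.28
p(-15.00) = 287.16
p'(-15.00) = -437.28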